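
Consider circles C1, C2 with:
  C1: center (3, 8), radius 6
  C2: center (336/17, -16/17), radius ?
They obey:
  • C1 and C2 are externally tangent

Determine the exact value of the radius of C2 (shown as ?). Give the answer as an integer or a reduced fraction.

13

1. [ext C1·C2]  r_C2² + 12r_C2 − 325 = 0  ⇒  r_C2 = 13 (r>0 drops 1)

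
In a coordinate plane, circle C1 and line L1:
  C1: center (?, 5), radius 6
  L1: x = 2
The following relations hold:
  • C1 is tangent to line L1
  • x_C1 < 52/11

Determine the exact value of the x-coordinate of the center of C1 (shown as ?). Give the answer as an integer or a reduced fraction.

-4

1. [C1‖L1]  x_C1² − 4x_C1 − 32 = 0  ⇒  x_C1 = -4 or 8
2. given x_C1 < 52/11: keep -4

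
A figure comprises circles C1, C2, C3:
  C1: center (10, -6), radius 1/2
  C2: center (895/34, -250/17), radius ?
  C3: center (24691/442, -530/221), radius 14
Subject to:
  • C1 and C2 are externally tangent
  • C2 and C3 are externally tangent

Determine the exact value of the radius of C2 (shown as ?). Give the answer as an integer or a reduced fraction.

18

1. [ext C1·C2]  r_C2² + 1r_C2 − 342 = 0  ⇒  r_C2 = 18 (r>0 drops 1)
2. [ext C2·C3]  r_C2² + 28r_C2 − 828 = 0  ⇒  r_C2 = 18 (r>0 drops 1)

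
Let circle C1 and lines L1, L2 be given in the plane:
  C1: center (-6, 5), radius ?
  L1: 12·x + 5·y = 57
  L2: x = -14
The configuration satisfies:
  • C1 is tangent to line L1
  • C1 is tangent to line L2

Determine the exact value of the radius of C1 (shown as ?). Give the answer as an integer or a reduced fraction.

1. [C1‖L1]  r_C1² − 64 = 0  ⇒  r_C1 = 8 (r>0 drops 1)
2. [C1‖L2]  r_C1² − 64 = 0  ⇒  r_C1 = 8 (r>0 drops 1)

8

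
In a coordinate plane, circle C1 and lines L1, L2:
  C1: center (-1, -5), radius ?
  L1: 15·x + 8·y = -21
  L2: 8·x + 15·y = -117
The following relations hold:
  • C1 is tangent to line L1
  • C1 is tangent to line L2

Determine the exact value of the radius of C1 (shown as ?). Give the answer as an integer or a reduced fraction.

1. [C1‖L1]  r_C1² − 4 = 0  ⇒  r_C1 = 2 (r>0 drops 1)
2. [C1‖L2]  r_C1² − 4 = 0  ⇒  r_C1 = 2 (r>0 drops 1)

2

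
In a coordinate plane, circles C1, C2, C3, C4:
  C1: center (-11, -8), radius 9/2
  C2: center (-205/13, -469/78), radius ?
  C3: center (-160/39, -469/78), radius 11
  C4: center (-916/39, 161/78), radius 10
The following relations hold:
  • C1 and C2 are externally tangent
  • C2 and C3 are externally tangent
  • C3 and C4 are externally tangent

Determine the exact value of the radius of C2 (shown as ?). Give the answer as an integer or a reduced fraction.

1. [ext C1·C2]  r_C2² + 9r_C2 − 58/9 = 0  ⇒  r_C2 = 2/3 (r>0 drops 1)
2. [ext C2·C3]  r_C2² + 22r_C2 − 136/9 = 0  ⇒  r_C2 = 2/3 (r>0 drops 1)

2/3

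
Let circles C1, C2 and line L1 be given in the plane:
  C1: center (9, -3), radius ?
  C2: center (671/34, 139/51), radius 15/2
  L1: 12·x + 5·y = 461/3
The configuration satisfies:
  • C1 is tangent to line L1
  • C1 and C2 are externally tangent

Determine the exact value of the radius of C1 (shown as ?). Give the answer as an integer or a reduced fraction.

14/3

1. [C1‖L1]  r_C1² − 196/9 = 0  ⇒  r_C1 = 14/3 (r>0 drops 1)
2. [ext C1·C2]  r_C1² + 15r_C1 − 826/9 = 0  ⇒  r_C1 = 14/3 (r>0 drops 1)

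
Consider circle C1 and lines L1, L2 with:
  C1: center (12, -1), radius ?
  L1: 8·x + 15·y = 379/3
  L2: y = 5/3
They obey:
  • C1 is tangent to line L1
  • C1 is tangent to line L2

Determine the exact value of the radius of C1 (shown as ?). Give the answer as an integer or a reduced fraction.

8/3

1. [C1‖L1]  r_C1² − 64/9 = 0  ⇒  r_C1 = 8/3 (r>0 drops 1)
2. [C1‖L2]  r_C1² − 64/9 = 0  ⇒  r_C1 = 8/3 (r>0 drops 1)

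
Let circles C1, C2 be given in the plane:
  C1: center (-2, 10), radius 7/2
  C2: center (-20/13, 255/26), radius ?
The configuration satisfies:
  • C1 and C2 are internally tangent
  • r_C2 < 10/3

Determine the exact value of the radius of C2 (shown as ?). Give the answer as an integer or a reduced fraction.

1. [int C1,C2]  r_C2² − 7r_C2 + 12 = 0  ⇒  r_C2 = 3 or 4
2. given r_C2 < 10/3: keep 3

3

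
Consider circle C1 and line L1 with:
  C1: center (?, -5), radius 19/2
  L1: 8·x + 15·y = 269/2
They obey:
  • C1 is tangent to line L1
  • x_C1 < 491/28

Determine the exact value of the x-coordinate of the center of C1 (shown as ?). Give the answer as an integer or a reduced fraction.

1. [C1‖L1]  x_C1² − (419/8)x_C1 + 1113/4 = 0  ⇒  x_C1 = 6 or 371/8
2. given x_C1 < 491/28: keep 6

6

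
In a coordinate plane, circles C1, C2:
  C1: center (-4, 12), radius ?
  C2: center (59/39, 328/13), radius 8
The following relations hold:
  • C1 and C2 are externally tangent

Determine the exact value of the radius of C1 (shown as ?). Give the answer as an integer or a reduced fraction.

1. [ext C1·C2]  r_C1² + 16r_C1 − 1273/9 = 0  ⇒  r_C1 = 19/3 (r>0 drops 1)

19/3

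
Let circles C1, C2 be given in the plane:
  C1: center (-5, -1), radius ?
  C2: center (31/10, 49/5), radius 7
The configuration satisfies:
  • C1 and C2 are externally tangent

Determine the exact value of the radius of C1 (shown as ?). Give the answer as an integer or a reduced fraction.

13/2

1. [ext C1·C2]  r_C1² + 14r_C1 − 533/4 = 0  ⇒  r_C1 = 13/2 (r>0 drops 1)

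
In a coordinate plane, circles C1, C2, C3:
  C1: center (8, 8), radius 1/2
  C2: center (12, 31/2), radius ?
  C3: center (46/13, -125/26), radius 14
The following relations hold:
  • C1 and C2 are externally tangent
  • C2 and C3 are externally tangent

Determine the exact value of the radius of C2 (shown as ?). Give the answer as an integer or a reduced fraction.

1. [ext C1·C2]  r_C2² + 1r_C2 − 72 = 0  ⇒  r_C2 = 8 (r>0 drops 1)
2. [ext C2·C3]  r_C2² + 28r_C2 − 288 = 0  ⇒  r_C2 = 8 (r>0 drops 1)

8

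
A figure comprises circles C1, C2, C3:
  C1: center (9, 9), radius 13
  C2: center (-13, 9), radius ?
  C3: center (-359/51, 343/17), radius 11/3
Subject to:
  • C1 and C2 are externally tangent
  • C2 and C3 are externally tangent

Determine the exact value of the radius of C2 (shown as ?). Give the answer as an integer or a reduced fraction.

9

1. [ext C1·C2]  r_C2² + 26r_C2 − 315 = 0  ⇒  r_C2 = 9 (r>0 drops 1)
2. [ext C2·C3]  r_C2² + (22/3)r_C2 − 147 = 0  ⇒  r_C2 = 9 (r>0 drops 1)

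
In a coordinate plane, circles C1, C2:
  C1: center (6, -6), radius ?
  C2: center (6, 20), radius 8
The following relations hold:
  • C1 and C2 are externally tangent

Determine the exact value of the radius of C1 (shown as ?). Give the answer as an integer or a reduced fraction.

18

1. [ext C1·C2]  r_C1² + 16r_C1 − 612 = 0  ⇒  r_C1 = 18 (r>0 drops 1)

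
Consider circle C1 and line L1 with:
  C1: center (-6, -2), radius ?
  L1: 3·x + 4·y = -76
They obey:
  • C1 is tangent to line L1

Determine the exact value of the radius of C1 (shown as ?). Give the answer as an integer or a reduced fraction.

1. [C1‖L1]  r_C1² − 100 = 0  ⇒  r_C1 = 10 (r>0 drops 1)

10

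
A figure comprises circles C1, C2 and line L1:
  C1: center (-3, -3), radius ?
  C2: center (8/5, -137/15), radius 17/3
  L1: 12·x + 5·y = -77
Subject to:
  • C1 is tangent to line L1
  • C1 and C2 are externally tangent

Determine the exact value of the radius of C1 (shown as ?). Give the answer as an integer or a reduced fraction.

1. [C1‖L1]  r_C1² − 4 = 0  ⇒  r_C1 = 2 (r>0 drops 1)
2. [ext C1·C2]  r_C1² + (34/3)r_C1 − 80/3 = 0  ⇒  r_C1 = 2 (r>0 drops 1)

2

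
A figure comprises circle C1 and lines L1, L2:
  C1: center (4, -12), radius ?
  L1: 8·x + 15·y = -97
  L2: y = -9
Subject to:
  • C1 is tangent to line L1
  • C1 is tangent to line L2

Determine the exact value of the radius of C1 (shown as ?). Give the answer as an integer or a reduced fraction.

3

1. [C1‖L1]  r_C1² − 9 = 0  ⇒  r_C1 = 3 (r>0 drops 1)
2. [C1‖L2]  r_C1² − 9 = 0  ⇒  r_C1 = 3 (r>0 drops 1)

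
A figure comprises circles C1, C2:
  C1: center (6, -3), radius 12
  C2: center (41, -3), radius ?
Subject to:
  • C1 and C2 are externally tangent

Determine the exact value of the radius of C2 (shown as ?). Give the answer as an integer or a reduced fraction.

1. [ext C1·C2]  r_C2² + 24r_C2 − 1081 = 0  ⇒  r_C2 = 23 (r>0 drops 1)

23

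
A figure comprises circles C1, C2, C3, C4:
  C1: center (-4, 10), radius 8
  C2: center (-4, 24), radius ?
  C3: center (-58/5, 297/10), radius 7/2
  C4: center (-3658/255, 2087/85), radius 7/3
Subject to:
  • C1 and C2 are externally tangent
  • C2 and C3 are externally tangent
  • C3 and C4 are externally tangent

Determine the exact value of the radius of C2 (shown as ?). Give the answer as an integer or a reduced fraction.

6

1. [ext C1·C2]  r_C2² + 16r_C2 − 132 = 0  ⇒  r_C2 = 6 (r>0 drops 1)
2. [ext C2·C3]  r_C2² + 7r_C2 − 78 = 0  ⇒  r_C2 = 6 (r>0 drops 1)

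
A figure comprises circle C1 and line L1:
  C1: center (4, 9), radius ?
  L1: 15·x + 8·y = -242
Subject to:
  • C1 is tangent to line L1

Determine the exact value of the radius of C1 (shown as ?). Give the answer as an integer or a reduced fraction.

22

1. [C1‖L1]  r_C1² − 484 = 0  ⇒  r_C1 = 22 (r>0 drops 1)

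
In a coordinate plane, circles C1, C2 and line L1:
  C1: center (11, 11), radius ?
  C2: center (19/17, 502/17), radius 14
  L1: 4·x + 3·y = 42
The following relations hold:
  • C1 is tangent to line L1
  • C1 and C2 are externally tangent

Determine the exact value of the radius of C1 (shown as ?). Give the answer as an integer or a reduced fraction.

1. [C1‖L1]  r_C1² − 49 = 0  ⇒  r_C1 = 7 (r>0 drops 1)
2. [ext C1·C2]  r_C1² + 28r_C1 − 245 = 0  ⇒  r_C1 = 7 (r>0 drops 1)

7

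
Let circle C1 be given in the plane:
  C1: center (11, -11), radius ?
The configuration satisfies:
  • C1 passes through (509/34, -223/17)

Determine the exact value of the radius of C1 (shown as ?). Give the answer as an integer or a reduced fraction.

1. [C1∋P]  r_C1² − 81/4 = 0  ⇒  r_C1 = 9/2 (r>0 drops 1)

9/2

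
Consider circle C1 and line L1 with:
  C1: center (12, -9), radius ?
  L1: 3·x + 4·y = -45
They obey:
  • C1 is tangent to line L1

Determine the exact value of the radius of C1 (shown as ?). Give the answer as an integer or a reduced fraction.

9

1. [C1‖L1]  r_C1² − 81 = 0  ⇒  r_C1 = 9 (r>0 drops 1)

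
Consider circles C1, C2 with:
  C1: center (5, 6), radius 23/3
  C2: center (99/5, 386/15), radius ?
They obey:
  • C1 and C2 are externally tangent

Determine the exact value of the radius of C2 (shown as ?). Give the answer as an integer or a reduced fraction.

17

1. [ext C1·C2]  r_C2² + (46/3)r_C2 − 1649/3 = 0  ⇒  r_C2 = 17 (r>0 drops 1)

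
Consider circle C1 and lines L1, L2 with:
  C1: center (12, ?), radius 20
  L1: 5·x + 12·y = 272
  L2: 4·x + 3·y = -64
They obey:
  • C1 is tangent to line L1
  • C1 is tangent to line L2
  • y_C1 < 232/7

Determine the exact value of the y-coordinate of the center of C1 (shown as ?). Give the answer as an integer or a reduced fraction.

-4

1. [C1‖L1]  y_C1² − (106/3)y_C1 − 472/3 = 0  ⇒  y_C1 = -4 or 118/3
2. [C1‖L2]  y_C1² + (224/3)y_C1 + 848/3 = 0  ⇒  y_C1 = -212/3 or -4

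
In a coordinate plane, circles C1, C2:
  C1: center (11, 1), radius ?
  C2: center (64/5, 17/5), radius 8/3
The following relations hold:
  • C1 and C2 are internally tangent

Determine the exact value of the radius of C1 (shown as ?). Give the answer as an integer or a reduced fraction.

17/3

1. [int C1,C2]  r_C1² − (16/3)r_C1 − 17/9 = 0  ⇒  r_C1 = 17/3 (r>0 drops 1)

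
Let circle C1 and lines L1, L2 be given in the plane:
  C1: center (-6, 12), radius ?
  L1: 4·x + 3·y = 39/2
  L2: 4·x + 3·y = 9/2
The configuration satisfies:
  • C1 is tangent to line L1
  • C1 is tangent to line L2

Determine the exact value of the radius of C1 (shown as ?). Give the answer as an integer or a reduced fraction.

3/2

1. [C1‖L1]  r_C1² − 9/4 = 0  ⇒  r_C1 = 3/2 (r>0 drops 1)
2. [C1‖L2]  r_C1² − 9/4 = 0  ⇒  r_C1 = 3/2 (r>0 drops 1)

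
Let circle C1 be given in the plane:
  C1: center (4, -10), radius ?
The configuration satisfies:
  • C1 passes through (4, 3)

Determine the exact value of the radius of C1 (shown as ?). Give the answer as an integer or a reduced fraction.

13

1. [C1∋P]  r_C1² − 169 = 0  ⇒  r_C1 = 13 (r>0 drops 1)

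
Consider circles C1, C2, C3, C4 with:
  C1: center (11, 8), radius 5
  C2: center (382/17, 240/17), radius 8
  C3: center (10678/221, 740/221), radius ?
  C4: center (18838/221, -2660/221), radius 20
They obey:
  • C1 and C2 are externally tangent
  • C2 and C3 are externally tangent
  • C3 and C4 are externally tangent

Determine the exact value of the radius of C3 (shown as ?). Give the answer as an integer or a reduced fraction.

20

1. [ext C2·C3]  r_C3² + 16r_C3 − 720 = 0  ⇒  r_C3 = 20 (r>0 drops 1)
2. [ext C3·C4]  r_C3² + 40r_C3 − 1200 = 0  ⇒  r_C3 = 20 (r>0 drops 1)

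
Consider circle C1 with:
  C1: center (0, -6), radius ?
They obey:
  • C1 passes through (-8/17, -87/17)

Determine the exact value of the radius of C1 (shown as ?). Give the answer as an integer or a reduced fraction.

1. [C1∋P]  r_C1² − 1 = 0  ⇒  r_C1 = 1 (r>0 drops 1)

1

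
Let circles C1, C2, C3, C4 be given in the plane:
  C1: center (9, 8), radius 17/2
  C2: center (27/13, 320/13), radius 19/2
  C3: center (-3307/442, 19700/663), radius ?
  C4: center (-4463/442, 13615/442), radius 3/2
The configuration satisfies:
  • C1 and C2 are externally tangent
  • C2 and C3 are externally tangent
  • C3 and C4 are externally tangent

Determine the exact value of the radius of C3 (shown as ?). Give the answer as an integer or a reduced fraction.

1. [ext C2·C3]  r_C3² + 19r_C3 − 244/9 = 0  ⇒  r_C3 = 4/3 (r>0 drops 1)
2. [ext C3·C4]  r_C3² + 3r_C3 − 52/9 = 0  ⇒  r_C3 = 4/3 (r>0 drops 1)

4/3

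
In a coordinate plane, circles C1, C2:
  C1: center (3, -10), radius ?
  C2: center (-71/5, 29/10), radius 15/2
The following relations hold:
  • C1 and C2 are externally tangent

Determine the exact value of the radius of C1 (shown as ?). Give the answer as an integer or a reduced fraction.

14

1. [ext C1·C2]  r_C1² + 15r_C1 − 406 = 0  ⇒  r_C1 = 14 (r>0 drops 1)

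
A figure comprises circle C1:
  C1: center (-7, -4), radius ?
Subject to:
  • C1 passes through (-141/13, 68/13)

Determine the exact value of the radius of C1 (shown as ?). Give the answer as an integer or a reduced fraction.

1. [C1∋P]  r_C1² − 100 = 0  ⇒  r_C1 = 10 (r>0 drops 1)

10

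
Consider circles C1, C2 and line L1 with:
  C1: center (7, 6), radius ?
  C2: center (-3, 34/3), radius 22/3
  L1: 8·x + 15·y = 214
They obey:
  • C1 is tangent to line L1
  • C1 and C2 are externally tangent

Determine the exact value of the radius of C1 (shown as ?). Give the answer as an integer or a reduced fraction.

4

1. [C1‖L1]  r_C1² − 16 = 0  ⇒  r_C1 = 4 (r>0 drops 1)
2. [ext C1·C2]  r_C1² + (44/3)r_C1 − 224/3 = 0  ⇒  r_C1 = 4 (r>0 drops 1)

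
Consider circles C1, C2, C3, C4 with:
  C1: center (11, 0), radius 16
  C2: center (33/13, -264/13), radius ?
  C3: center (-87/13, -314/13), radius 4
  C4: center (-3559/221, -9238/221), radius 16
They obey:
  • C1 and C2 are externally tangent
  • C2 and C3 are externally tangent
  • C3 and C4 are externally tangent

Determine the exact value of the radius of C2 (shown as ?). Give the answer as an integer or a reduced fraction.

6

1. [ext C1·C2]  r_C2² + 32r_C2 − 228 = 0  ⇒  r_C2 = 6 (r>0 drops 1)
2. [ext C2·C3]  r_C2² + 8r_C2 − 84 = 0  ⇒  r_C2 = 6 (r>0 drops 1)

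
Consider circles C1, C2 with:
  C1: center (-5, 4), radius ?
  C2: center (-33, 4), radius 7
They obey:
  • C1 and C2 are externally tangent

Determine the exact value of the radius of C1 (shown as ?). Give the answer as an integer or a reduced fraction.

21

1. [ext C1·C2]  r_C1² + 14r_C1 − 735 = 0  ⇒  r_C1 = 21 (r>0 drops 1)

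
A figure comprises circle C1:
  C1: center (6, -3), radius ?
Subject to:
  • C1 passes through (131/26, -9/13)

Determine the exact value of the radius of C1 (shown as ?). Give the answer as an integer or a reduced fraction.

5/2

1. [C1∋P]  r_C1² − 25/4 = 0  ⇒  r_C1 = 5/2 (r>0 drops 1)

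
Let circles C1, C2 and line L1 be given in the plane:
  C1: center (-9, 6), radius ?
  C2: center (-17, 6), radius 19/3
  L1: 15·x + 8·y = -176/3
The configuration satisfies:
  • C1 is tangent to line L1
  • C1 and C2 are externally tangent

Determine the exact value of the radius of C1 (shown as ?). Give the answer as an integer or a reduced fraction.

5/3

1. [C1‖L1]  r_C1² − 25/9 = 0  ⇒  r_C1 = 5/3 (r>0 drops 1)
2. [ext C1·C2]  r_C1² + (38/3)r_C1 − 215/9 = 0  ⇒  r_C1 = 5/3 (r>0 drops 1)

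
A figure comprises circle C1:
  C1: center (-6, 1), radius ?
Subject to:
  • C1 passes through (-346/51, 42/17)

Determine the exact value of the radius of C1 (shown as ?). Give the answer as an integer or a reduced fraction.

5/3

1. [C1∋P]  r_C1² − 25/9 = 0  ⇒  r_C1 = 5/3 (r>0 drops 1)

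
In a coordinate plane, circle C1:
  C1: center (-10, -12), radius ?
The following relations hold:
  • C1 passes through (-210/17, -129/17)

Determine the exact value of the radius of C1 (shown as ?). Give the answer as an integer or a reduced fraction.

1. [C1∋P]  r_C1² − 25 = 0  ⇒  r_C1 = 5 (r>0 drops 1)

5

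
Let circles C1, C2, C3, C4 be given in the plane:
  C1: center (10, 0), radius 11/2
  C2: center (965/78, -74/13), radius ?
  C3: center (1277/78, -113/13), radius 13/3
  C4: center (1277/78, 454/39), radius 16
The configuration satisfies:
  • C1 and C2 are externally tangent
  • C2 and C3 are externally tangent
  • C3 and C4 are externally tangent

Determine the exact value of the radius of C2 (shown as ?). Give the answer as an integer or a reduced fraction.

2/3

1. [ext C1·C2]  r_C2² + 11r_C2 − 70/9 = 0  ⇒  r_C2 = 2/3 (r>0 drops 1)
2. [ext C2·C3]  r_C2² + (26/3)r_C2 − 56/9 = 0  ⇒  r_C2 = 2/3 (r>0 drops 1)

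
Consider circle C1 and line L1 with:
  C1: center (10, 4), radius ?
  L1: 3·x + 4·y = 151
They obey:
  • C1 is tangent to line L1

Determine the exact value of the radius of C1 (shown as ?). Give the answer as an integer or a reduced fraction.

1. [C1‖L1]  r_C1² − 441 = 0  ⇒  r_C1 = 21 (r>0 drops 1)

21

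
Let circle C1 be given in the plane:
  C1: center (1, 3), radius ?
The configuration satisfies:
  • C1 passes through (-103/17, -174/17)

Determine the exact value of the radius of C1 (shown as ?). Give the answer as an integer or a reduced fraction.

15

1. [C1∋P]  r_C1² − 225 = 0  ⇒  r_C1 = 15 (r>0 drops 1)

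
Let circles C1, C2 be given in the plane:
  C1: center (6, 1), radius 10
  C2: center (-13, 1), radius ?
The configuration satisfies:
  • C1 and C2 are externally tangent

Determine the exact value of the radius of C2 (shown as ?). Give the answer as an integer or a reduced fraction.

1. [ext C1·C2]  r_C2² + 20r_C2 − 261 = 0  ⇒  r_C2 = 9 (r>0 drops 1)

9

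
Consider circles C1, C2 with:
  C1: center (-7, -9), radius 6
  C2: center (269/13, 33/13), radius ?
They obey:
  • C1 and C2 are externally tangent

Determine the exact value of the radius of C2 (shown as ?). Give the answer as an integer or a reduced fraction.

1. [ext C1·C2]  r_C2² + 12r_C2 − 864 = 0  ⇒  r_C2 = 24 (r>0 drops 1)

24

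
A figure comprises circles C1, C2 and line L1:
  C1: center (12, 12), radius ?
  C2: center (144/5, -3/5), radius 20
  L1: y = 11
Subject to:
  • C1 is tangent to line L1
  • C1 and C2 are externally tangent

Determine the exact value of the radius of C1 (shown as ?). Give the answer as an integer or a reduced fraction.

1

1. [C1‖L1]  r_C1² − 1 = 0  ⇒  r_C1 = 1 (r>0 drops 1)
2. [ext C1·C2]  r_C1² + 40r_C1 − 41 = 0  ⇒  r_C1 = 1 (r>0 drops 1)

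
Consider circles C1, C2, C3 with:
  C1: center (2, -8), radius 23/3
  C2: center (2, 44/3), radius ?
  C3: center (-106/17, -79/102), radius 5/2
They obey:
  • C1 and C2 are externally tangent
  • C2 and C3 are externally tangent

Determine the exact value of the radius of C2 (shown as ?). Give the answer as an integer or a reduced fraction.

1. [ext C1·C2]  r_C2² + (46/3)r_C2 − 455 = 0  ⇒  r_C2 = 15 (r>0 drops 1)
2. [ext C2·C3]  r_C2² + 5r_C2 − 300 = 0  ⇒  r_C2 = 15 (r>0 drops 1)

15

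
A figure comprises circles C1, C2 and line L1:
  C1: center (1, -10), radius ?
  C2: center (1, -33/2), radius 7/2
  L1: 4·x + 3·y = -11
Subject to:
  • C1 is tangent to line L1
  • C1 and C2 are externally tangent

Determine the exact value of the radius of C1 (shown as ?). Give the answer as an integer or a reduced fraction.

1. [C1‖L1]  r_C1² − 9 = 0  ⇒  r_C1 = 3 (r>0 drops 1)
2. [ext C1·C2]  r_C1² + 7r_C1 − 30 = 0  ⇒  r_C1 = 3 (r>0 drops 1)

3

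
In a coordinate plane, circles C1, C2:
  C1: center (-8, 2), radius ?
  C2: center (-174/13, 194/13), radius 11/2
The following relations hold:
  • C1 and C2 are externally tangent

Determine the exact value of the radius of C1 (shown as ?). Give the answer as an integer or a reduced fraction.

17/2

1. [ext C1·C2]  r_C1² + 11r_C1 − 663/4 = 0  ⇒  r_C1 = 17/2 (r>0 drops 1)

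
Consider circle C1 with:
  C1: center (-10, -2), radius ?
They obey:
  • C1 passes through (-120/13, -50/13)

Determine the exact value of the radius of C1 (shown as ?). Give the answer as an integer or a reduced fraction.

2

1. [C1∋P]  r_C1² − 4 = 0  ⇒  r_C1 = 2 (r>0 drops 1)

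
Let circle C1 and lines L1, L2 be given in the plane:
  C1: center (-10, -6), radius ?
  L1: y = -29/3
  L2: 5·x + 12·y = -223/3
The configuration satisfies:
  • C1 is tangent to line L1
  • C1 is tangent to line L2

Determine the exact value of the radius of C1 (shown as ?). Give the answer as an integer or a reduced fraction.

11/3

1. [C1‖L1]  r_C1² − 121/9 = 0  ⇒  r_C1 = 11/3 (r>0 drops 1)
2. [C1‖L2]  r_C1² − 121/9 = 0  ⇒  r_C1 = 11/3 (r>0 drops 1)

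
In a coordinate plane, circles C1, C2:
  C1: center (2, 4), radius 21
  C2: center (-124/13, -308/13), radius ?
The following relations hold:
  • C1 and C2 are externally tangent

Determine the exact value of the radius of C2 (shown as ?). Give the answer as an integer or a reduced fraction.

1. [ext C1·C2]  r_C2² + 42r_C2 − 459 = 0  ⇒  r_C2 = 9 (r>0 drops 1)

9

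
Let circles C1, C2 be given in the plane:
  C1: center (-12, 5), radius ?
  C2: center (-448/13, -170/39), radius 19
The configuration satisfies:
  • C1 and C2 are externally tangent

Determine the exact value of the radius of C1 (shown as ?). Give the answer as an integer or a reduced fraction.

1. [ext C1·C2]  r_C1² + 38r_C1 − 2080/9 = 0  ⇒  r_C1 = 16/3 (r>0 drops 1)

16/3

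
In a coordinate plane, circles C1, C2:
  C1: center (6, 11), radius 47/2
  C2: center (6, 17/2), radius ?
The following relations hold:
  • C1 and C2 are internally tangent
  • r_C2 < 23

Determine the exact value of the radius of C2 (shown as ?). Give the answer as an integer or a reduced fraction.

21

1. [int C1,C2]  r_C2² − 47r_C2 + 546 = 0  ⇒  r_C2 = 21 or 26
2. given r_C2 < 23: keep 21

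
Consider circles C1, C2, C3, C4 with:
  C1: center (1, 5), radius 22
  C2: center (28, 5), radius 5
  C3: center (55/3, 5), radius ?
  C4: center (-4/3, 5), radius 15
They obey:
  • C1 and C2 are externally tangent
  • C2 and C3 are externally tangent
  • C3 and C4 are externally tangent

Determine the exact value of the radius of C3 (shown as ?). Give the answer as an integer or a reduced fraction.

1. [ext C2·C3]  r_C3² + 10r_C3 − 616/9 = 0  ⇒  r_C3 = 14/3 (r>0 drops 1)
2. [ext C3·C4]  r_C3² + 30r_C3 − 1456/9 = 0  ⇒  r_C3 = 14/3 (r>0 drops 1)

14/3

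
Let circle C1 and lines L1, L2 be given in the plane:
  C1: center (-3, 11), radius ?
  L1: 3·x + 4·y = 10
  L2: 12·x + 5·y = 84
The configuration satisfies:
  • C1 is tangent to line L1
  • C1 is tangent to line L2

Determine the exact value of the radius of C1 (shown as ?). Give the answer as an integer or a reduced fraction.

5

1. [C1‖L1]  r_C1² − 25 = 0  ⇒  r_C1 = 5 (r>0 drops 1)
2. [C1‖L2]  r_C1² − 25 = 0  ⇒  r_C1 = 5 (r>0 drops 1)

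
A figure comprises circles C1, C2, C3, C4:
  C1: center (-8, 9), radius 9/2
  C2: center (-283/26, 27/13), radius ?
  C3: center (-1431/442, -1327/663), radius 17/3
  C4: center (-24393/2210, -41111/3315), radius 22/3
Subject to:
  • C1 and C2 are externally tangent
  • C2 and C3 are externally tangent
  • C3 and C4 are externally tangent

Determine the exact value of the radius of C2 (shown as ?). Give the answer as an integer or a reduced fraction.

1. [ext C1·C2]  r_C2² + 9r_C2 − 36 = 0  ⇒  r_C2 = 3 (r>0 drops 1)
2. [ext C2·C3]  r_C2² + (34/3)r_C2 − 43 = 0  ⇒  r_C2 = 3 (r>0 drops 1)

3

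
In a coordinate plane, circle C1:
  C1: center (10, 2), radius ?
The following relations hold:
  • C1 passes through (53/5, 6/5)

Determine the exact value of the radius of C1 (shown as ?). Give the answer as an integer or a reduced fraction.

1. [C1∋P]  r_C1² − 1 = 0  ⇒  r_C1 = 1 (r>0 drops 1)

1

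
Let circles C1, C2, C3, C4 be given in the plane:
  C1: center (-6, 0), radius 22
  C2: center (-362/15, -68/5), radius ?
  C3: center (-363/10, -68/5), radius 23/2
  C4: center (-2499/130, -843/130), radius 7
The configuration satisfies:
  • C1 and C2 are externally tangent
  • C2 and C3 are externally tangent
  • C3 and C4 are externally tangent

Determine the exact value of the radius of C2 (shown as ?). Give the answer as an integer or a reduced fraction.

2/3

1. [ext C1·C2]  r_C2² + 44r_C2 − 268/9 = 0  ⇒  r_C2 = 2/3 (r>0 drops 1)
2. [ext C2·C3]  r_C2² + 23r_C2 − 142/9 = 0  ⇒  r_C2 = 2/3 (r>0 drops 1)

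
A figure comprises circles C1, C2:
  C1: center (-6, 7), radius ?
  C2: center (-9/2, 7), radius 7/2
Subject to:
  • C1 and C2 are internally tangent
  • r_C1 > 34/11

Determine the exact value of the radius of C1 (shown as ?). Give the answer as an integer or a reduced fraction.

5

1. [int C1,C2]  r_C1² − 7r_C1 + 10 = 0  ⇒  r_C1 = 2 or 5
2. given r_C1 > 34/11: keep 5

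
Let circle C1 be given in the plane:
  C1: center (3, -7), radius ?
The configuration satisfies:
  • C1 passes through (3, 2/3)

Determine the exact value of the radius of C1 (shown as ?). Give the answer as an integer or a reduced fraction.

1. [C1∋P]  r_C1² − 529/9 = 0  ⇒  r_C1 = 23/3 (r>0 drops 1)

23/3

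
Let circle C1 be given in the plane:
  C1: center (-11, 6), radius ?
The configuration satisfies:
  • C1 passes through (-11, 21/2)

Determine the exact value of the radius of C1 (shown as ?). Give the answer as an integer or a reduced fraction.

9/2

1. [C1∋P]  r_C1² − 81/4 = 0  ⇒  r_C1 = 9/2 (r>0 drops 1)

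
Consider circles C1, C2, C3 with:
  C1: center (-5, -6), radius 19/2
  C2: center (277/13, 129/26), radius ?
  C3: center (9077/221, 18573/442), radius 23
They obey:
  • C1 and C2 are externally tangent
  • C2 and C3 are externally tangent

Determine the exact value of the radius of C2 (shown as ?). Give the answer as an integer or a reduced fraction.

1. [ext C1·C2]  r_C2² + 19r_C2 − 722 = 0  ⇒  r_C2 = 19 (r>0 drops 1)
2. [ext C2·C3]  r_C2² + 46r_C2 − 1235 = 0  ⇒  r_C2 = 19 (r>0 drops 1)

19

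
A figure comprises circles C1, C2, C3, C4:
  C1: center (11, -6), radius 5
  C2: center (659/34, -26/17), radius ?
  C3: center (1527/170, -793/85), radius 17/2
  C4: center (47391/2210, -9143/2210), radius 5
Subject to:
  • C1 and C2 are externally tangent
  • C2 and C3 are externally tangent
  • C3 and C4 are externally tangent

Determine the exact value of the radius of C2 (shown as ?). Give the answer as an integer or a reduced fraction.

9/2

1. [ext C1·C2]  r_C2² + 10r_C2 − 261/4 = 0  ⇒  r_C2 = 9/2 (r>0 drops 1)
2. [ext C2·C3]  r_C2² + 17r_C2 − 387/4 = 0  ⇒  r_C2 = 9/2 (r>0 drops 1)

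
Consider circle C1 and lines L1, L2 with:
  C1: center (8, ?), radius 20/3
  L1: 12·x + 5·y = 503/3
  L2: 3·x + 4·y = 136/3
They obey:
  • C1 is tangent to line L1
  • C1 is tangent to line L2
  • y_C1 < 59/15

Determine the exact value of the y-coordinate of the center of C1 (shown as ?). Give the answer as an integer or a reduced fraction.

-3

1. [C1‖L1]  y_C1² − (86/3)y_C1 − 95 = 0  ⇒  y_C1 = -3 or 95/3
2. [C1‖L2]  y_C1² − (32/3)y_C1 − 41 = 0  ⇒  y_C1 = -3 or 41/3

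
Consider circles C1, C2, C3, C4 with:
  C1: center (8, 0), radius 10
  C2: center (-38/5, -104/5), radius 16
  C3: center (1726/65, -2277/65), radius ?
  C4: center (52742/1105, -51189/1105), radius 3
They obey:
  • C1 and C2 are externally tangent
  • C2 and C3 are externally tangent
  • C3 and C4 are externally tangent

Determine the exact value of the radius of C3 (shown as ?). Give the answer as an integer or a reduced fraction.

21

1. [ext C2·C3]  r_C3² + 32r_C3 − 1113 = 0  ⇒  r_C3 = 21 (r>0 drops 1)
2. [ext C3·C4]  r_C3² + 6r_C3 − 567 = 0  ⇒  r_C3 = 21 (r>0 drops 1)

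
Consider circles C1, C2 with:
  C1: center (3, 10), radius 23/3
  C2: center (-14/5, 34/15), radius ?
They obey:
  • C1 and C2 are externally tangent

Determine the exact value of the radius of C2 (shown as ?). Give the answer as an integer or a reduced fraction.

1. [ext C1·C2]  r_C2² + (46/3)r_C2 − 104/3 = 0  ⇒  r_C2 = 2 (r>0 drops 1)

2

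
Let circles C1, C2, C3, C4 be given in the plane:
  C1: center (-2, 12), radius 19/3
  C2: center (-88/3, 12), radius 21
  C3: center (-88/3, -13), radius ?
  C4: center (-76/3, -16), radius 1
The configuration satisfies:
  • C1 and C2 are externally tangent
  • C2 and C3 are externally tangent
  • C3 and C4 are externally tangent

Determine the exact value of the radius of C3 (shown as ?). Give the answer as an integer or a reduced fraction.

4

1. [ext C2·C3]  r_C3² + 42r_C3 − 184 = 0  ⇒  r_C3 = 4 (r>0 drops 1)
2. [ext C3·C4]  r_C3² + 2r_C3 − 24 = 0  ⇒  r_C3 = 4 (r>0 drops 1)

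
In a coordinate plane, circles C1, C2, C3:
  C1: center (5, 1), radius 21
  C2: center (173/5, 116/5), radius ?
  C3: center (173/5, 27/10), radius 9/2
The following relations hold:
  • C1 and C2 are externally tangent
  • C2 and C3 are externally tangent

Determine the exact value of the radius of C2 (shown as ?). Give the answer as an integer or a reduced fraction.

1. [ext C1·C2]  r_C2² + 42r_C2 − 928 = 0  ⇒  r_C2 = 16 (r>0 drops 1)
2. [ext C2·C3]  r_C2² + 9r_C2 − 400 = 0  ⇒  r_C2 = 16 (r>0 drops 1)

16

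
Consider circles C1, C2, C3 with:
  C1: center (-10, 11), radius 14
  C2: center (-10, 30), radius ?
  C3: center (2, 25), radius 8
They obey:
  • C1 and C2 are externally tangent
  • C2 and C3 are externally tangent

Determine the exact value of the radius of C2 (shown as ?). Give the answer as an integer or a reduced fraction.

1. [ext C1·C2]  r_C2² + 28r_C2 − 165 = 0  ⇒  r_C2 = 5 (r>0 drops 1)
2. [ext C2·C3]  r_C2² + 16r_C2 − 105 = 0  ⇒  r_C2 = 5 (r>0 drops 1)

5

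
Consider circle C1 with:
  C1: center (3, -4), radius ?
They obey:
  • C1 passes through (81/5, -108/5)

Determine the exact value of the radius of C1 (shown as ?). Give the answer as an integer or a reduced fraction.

1. [C1∋P]  r_C1² − 484 = 0  ⇒  r_C1 = 22 (r>0 drops 1)

22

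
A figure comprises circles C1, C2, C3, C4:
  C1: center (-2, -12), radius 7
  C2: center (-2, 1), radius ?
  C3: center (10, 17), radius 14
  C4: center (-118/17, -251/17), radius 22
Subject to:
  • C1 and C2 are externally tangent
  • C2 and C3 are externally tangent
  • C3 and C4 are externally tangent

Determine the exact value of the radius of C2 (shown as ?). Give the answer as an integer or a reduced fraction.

6

1. [ext C1·C2]  r_C2² + 14r_C2 − 120 = 0  ⇒  r_C2 = 6 (r>0 drops 1)
2. [ext C2·C3]  r_C2² + 28r_C2 − 204 = 0  ⇒  r_C2 = 6 (r>0 drops 1)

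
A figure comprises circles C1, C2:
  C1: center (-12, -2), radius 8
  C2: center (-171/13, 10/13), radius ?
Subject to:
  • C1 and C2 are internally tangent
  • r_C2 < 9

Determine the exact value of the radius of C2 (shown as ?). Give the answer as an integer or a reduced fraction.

5

1. [int C1,C2]  r_C2² − 16r_C2 + 55 = 0  ⇒  r_C2 = 5 or 11
2. given r_C2 < 9: keep 5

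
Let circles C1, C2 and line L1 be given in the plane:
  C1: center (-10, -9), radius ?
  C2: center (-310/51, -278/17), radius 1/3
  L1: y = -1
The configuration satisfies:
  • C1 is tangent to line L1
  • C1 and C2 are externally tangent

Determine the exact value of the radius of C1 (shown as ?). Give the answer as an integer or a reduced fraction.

8

1. [C1‖L1]  r_C1² − 64 = 0  ⇒  r_C1 = 8 (r>0 drops 1)
2. [ext C1·C2]  r_C1² + (2/3)r_C1 − 208/3 = 0  ⇒  r_C1 = 8 (r>0 drops 1)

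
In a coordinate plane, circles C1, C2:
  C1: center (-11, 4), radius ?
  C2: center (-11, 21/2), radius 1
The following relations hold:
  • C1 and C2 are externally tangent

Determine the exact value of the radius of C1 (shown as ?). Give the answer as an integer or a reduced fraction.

1. [ext C1·C2]  r_C1² + 2r_C1 − 165/4 = 0  ⇒  r_C1 = 11/2 (r>0 drops 1)

11/2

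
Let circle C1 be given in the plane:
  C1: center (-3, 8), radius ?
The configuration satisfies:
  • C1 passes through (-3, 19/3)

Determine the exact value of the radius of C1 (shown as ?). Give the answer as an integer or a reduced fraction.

1. [C1∋P]  r_C1² − 25/9 = 0  ⇒  r_C1 = 5/3 (r>0 drops 1)

5/3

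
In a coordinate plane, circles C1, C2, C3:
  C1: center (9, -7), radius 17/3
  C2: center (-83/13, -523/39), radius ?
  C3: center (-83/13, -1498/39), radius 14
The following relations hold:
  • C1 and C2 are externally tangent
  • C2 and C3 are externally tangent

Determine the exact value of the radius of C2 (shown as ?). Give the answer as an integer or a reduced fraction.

11

1. [ext C1·C2]  r_C2² + (34/3)r_C2 − 737/3 = 0  ⇒  r_C2 = 11 (r>0 drops 1)
2. [ext C2·C3]  r_C2² + 28r_C2 − 429 = 0  ⇒  r_C2 = 11 (r>0 drops 1)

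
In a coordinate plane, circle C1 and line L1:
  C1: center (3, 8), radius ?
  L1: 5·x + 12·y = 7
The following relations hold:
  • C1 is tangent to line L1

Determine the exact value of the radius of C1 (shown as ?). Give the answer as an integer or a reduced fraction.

1. [C1‖L1]  r_C1² − 64 = 0  ⇒  r_C1 = 8 (r>0 drops 1)

8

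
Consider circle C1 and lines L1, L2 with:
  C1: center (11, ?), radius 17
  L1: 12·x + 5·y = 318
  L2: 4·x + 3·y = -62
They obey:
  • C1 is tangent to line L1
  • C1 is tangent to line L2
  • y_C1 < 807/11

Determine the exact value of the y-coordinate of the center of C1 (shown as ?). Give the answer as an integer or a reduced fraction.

-7

1. [C1‖L1]  y_C1² − (372/5)y_C1 − 2849/5 = 0  ⇒  y_C1 = -7 or 407/5
2. [C1‖L2]  y_C1² + (212/3)y_C1 + 1337/3 = 0  ⇒  y_C1 = -191/3 or -7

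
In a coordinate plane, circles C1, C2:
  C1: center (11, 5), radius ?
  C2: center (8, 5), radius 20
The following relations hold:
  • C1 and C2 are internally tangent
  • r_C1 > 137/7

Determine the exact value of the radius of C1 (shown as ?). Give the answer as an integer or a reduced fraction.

23

1. [int C1,C2]  r_C1² − 40r_C1 + 391 = 0  ⇒  r_C1 = 17 or 23
2. given r_C1 > 137/7: keep 23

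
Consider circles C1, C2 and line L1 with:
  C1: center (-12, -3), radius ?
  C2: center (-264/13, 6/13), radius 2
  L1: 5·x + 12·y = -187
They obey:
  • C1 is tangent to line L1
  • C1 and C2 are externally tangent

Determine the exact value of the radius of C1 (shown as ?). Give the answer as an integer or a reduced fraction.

1. [C1‖L1]  r_C1² − 49 = 0  ⇒  r_C1 = 7 (r>0 drops 1)
2. [ext C1·C2]  r_C1² + 4r_C1 − 77 = 0  ⇒  r_C1 = 7 (r>0 drops 1)

7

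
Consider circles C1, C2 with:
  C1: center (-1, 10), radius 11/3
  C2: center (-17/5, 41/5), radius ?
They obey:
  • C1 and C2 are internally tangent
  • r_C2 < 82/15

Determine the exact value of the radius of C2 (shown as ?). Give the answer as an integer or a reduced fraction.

2/3

1. [int C1,C2]  r_C2² − (22/3)r_C2 + 40/9 = 0  ⇒  r_C2 = 2/3 or 20/3
2. given r_C2 < 82/15: keep 2/3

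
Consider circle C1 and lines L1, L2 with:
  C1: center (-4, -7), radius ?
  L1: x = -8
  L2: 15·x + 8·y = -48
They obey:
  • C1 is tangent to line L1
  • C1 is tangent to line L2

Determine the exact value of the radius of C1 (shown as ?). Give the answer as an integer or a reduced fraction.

1. [C1‖L1]  r_C1² − 16 = 0  ⇒  r_C1 = 4 (r>0 drops 1)
2. [C1‖L2]  r_C1² − 16 = 0  ⇒  r_C1 = 4 (r>0 drops 1)

4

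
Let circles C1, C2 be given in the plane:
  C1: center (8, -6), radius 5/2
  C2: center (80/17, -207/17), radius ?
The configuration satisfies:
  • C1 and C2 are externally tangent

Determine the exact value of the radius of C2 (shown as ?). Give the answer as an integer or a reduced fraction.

1. [ext C1·C2]  r_C2² + 5r_C2 − 171/4 = 0  ⇒  r_C2 = 9/2 (r>0 drops 1)

9/2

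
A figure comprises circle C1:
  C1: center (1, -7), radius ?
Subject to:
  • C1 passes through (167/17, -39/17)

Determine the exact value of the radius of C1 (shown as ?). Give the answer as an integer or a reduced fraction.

1. [C1∋P]  r_C1² − 100 = 0  ⇒  r_C1 = 10 (r>0 drops 1)

10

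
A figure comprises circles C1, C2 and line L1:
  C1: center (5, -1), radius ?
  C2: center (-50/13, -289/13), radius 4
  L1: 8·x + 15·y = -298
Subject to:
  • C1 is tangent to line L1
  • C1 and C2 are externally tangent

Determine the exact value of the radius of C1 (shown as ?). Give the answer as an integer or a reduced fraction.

1. [C1‖L1]  r_C1² − 361 = 0  ⇒  r_C1 = 19 (r>0 drops 1)
2. [ext C1·C2]  r_C1² + 8r_C1 − 513 = 0  ⇒  r_C1 = 19 (r>0 drops 1)

19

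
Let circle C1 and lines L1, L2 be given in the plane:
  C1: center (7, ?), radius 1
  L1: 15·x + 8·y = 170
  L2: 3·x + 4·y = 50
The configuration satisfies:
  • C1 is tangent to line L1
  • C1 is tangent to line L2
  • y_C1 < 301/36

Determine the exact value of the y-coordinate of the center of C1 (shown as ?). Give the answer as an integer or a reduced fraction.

6

1. [C1‖L1]  y_C1² − (65/4)y_C1 + 123/2 = 0  ⇒  y_C1 = 6 or 41/4
2. [C1‖L2]  y_C1² − (29/2)y_C1 + 51 = 0  ⇒  y_C1 = 6 or 17/2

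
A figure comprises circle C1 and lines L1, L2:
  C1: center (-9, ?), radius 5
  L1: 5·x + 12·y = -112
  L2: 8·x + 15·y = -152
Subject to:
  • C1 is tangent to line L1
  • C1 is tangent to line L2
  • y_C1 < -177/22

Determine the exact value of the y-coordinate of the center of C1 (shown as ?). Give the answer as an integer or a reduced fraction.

-11

1. [C1‖L1]  y_C1² + (67/6)y_C1 + 11/6 = 0  ⇒  y_C1 = -11 or -1/6
2. [C1‖L2]  y_C1² + (32/3)y_C1 − 11/3 = 0  ⇒  y_C1 = -11 or 1/3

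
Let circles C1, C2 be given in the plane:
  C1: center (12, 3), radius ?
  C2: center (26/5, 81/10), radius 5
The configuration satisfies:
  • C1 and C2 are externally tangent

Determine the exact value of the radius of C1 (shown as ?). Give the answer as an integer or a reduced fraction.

1. [ext C1·C2]  r_C1² + 10r_C1 − 189/4 = 0  ⇒  r_C1 = 7/2 (r>0 drops 1)

7/2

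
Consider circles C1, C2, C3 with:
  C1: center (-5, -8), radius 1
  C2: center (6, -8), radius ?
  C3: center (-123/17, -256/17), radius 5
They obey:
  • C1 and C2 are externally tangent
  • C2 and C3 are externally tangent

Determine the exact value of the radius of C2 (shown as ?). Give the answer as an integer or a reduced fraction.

1. [ext C1·C2]  r_C2² + 2r_C2 − 120 = 0  ⇒  r_C2 = 10 (r>0 drops 1)
2. [ext C2·C3]  r_C2² + 10r_C2 − 200 = 0  ⇒  r_C2 = 10 (r>0 drops 1)

10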